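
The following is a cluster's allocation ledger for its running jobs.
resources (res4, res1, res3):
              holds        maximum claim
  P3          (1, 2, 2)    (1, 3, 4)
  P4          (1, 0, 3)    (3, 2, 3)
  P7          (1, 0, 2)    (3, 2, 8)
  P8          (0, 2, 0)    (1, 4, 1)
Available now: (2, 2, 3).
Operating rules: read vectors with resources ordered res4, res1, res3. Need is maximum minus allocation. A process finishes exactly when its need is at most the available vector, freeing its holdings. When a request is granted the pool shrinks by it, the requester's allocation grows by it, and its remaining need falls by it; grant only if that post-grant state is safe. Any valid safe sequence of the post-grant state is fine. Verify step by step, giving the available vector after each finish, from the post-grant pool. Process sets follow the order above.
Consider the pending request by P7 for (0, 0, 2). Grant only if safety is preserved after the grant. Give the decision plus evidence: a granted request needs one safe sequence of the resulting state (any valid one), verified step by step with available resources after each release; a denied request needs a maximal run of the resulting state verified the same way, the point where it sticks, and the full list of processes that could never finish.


GRANT: granting preserves safety; a valid post-grant sequence is P4, P7, P8, P3.
Key observation: the transfer keeps a workable pool ((2, 2, 1)); P4 starts the safe sequence.
Verifying the post-grant state step by step:
  pool = (2, 2, 1)
  run P4 (needs (2, 2, 0), free (2, 2, 1)); after release of (1, 0, 3) the pool is (3, 2, 4)
  run P7 (needs (2, 2, 4), free (3, 2, 4)); after release of (1, 0, 4) the pool is (4, 2, 8)
  run P8 (needs (1, 2, 1), free (4, 2, 8)); after release of (0, 2, 0) the pool is (4, 4, 8)
  run P3 (needs (0, 1, 2), free (4, 4, 8)); after release of (1, 2, 2) the pool is (5, 6, 10)


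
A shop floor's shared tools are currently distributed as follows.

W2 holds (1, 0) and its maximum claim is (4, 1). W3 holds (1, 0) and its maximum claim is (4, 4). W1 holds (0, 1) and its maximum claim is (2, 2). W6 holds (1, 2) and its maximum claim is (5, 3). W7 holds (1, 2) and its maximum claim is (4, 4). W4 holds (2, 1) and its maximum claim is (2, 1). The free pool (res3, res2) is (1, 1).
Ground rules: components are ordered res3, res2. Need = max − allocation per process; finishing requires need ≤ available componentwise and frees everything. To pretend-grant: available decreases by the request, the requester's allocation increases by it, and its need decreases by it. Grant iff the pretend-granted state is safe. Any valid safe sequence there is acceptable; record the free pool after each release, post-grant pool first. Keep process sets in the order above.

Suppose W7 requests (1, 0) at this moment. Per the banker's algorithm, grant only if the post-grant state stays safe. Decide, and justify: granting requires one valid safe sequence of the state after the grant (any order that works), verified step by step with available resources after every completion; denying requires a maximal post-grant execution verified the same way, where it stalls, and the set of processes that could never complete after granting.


GRANT. The post-grant state is safe; one safe sequence: W4, W7, W3, W2, W6, W1.
Key observation: with (0, 1) left after the transfer, W4 can run at once — the state stays safe.
Verifying the post-grant state step by step:
  pool = (0, 1)
  W4 needs (0, 0) <= (0, 1) -> finishes; pool += (2, 1) = (2, 2)
  W7 needs (2, 2) <= (2, 2) -> finishes; pool += (2, 2) = (4, 4)
  W3 needs (3, 4) <= (4, 4) -> finishes; pool += (1, 0) = (5, 4)
  W2 needs (3, 1) <= (5, 4) -> finishes; pool += (1, 0) = (6, 4)
  W6 needs (4, 1) <= (6, 4) -> finishes; pool += (1, 2) = (7, 6)
  W1 needs (2, 1) <= (7, 6) -> finishes; pool += (0, 1) = (7, 7)


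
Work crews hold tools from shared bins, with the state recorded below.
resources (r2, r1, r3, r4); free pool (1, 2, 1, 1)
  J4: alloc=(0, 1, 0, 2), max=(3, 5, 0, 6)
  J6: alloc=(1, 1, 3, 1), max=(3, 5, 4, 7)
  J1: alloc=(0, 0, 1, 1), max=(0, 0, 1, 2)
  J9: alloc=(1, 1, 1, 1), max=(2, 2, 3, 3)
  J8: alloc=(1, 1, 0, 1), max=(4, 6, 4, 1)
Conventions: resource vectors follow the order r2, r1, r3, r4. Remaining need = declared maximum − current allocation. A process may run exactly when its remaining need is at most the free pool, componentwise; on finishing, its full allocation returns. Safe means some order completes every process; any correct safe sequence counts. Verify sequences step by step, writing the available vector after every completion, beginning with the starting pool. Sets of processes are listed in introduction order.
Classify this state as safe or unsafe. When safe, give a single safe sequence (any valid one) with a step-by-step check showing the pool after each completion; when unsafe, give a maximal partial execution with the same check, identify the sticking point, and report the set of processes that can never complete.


The state is UNSAFE.
Key observation: J1, J9 can finish, but then (2, 3, 3, 3) is all there is, and the blocked group's r1 demands exceed it.
A maximal execution: J1, J9 — then nothing else fits. Verifying each step:
  pool = (1, 2, 1, 1)
  J1 needs (0, 0, 0, 1) <= (1, 2, 1, 1) -> finishes; pool += (0, 0, 1, 1) = (1, 2, 2, 2)
  J9 needs (1, 1, 2, 2) <= (1, 2, 2, 2) -> finishes; pool += (1, 1, 1, 1) = (2, 3, 3, 3)
  J4 still needs (3, 4, 0, 4) but only (2, 3, 3, 3) is free — short on r2, r1 and r4
  J6 still needs (2, 4, 1, 6) but only (2, 3, 3, 3) is free — short on r1 and r4
  J8 still needs (3, 5, 4, 0) but only (2, 3, 3, 3) is free — short on r2, r1 and r3
Processes that can never finish: J4, J6 and J8.


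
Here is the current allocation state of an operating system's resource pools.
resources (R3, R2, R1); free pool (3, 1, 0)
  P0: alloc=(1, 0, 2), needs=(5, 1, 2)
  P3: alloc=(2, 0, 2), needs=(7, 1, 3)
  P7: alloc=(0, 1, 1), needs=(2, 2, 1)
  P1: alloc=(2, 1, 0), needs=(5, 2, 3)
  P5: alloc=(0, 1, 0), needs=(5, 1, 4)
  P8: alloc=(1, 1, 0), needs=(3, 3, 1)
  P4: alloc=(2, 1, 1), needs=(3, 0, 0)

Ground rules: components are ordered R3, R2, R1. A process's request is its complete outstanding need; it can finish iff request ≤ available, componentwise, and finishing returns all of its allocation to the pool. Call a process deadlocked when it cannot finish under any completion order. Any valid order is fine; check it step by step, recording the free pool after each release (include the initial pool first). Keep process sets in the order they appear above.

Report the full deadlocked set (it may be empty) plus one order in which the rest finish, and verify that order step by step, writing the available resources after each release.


Nothing here is deadlocked.
Key observation: beginning at P4, releases accumulate fast enough that every process eventually fits.
One completion order for the rest: P4, P7, P8, P0, P1, P5, P3. Step-by-step check:
  pool = (3, 1, 0)
  run P4 (needs (3, 0, 0), free (3, 1, 0)); after release of (2, 1, 1) the pool is (5, 2, 1)
  run P7 (needs (2, 2, 1), free (5, 2, 1)); after release of (0, 1, 1) the pool is (5, 3, 2)
  run P8 (needs (3, 3, 1), free (5, 3, 2)); after release of (1, 1, 0) the pool is (6, 4, 2)
  run P0 (needs (5, 1, 2), free (6, 4, 2)); after release of (1, 0, 2) the pool is (7, 4, 4)
  run P1 (needs (5, 2, 3), free (7, 4, 4)); after release of (2, 1, 0) the pool is (9, 5, 4)
  run P5 (needs (5, 1, 4), free (9, 5, 4)); after release of (0, 1, 0) the pool is (9, 6, 4)
  run P3 (needs (7, 1, 3), free (9, 6, 4)); after release of (2, 0, 2) the pool is (11, 6, 6)


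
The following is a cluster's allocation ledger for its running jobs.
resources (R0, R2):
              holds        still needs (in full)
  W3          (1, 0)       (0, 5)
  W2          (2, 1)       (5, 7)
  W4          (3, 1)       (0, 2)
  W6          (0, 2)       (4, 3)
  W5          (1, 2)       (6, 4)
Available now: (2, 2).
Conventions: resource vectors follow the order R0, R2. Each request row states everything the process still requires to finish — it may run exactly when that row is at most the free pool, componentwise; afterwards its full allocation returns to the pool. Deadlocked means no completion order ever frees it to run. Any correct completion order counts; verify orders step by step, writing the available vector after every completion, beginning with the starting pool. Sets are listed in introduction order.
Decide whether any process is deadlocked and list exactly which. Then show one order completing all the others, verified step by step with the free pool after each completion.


No process is deadlocked.
Key observation: W4 fits the free pool immediately, and its release cascades until everyone finishes.
The rest can finish in the order W4, W6, W3, W5, W2. Check, step by step:
  pool = (2, 2)
  run W4 (needs (0, 2), free (2, 2)); after release of (3, 1) the pool is (5, 3)
  run W6 (needs (4, 3), free (5, 3)); after release of (0, 2) the pool is (5, 5)
  run W3 (needs (0, 5), free (5, 5)); after release of (1, 0) the pool is (6, 5)
  run W5 (needs (6, 4), free (6, 5)); after release of (1, 2) the pool is (7, 7)
  run W2 (needs (5, 7), free (7, 7)); after release of (2, 1) the pool is (9, 8)


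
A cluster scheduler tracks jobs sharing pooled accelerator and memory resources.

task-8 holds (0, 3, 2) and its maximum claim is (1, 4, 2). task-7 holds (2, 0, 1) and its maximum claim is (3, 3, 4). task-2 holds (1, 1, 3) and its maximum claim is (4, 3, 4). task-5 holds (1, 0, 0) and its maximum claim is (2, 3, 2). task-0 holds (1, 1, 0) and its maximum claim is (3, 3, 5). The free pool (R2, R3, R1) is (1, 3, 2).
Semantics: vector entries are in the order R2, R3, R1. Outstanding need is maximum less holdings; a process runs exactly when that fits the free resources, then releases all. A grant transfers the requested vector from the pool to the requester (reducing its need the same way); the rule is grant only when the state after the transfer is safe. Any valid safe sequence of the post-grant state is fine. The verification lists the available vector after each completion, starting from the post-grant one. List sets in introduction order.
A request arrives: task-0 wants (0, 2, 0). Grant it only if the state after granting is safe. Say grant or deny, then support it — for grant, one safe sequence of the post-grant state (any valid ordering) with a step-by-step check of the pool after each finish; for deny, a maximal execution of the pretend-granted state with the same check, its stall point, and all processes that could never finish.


GRANT. The post-grant state is safe; one safe sequence: task-8, task-7, task-5, task-0, task-2.
Key observation: the transfer keeps a workable pool ((1, 1, 2)); task-8 starts the safe sequence.
Step-by-step check of the post-grant state:
  pool = (1, 1, 2)
  task-8: need (1, 1, 0) fits (1, 1, 2); releases (0, 3, 2), pool now (1, 4, 4)
  task-7: need (1, 3, 3) fits (1, 4, 4); releases (2, 0, 1), pool now (3, 4, 5)
  task-5: need (1, 3, 2) fits (3, 4, 5); releases (1, 0, 0), pool now (4, 4, 5)
  task-0: need (2, 0, 5) fits (4, 4, 5); releases (1, 3, 0), pool now (5, 7, 5)
  task-2: need (3, 2, 1) fits (5, 7, 5); releases (1, 1, 3), pool now (6, 8, 8)


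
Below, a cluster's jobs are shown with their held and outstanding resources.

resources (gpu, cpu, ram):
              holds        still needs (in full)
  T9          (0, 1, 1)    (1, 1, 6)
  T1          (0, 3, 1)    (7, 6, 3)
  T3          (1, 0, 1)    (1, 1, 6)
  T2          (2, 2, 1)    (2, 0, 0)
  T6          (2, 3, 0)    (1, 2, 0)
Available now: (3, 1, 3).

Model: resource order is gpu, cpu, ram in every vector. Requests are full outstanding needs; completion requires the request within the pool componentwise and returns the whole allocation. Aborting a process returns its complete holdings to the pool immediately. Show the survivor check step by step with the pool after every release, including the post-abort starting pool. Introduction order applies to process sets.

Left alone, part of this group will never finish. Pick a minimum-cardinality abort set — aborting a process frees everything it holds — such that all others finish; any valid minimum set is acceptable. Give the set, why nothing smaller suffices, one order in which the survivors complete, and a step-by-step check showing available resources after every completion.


The answer: abort T3.
Key observation: no ordering could ever have run T9 before the abort of T3; with (1, 0, 1) back in the pool it fits at step 4.
Why nothing smaller works: aborting no one leaves the state deadlocked as given.
The survivors complete as T2, T6, T1, T9. Verifying each step (starting from the post-abort pool):
  pool = (4, 1, 4)
  T2: need (2, 0, 0) fits (4, 1, 4); releases (2, 2, 1), pool now (6, 3, 5)
  T6: need (1, 2, 0) fits (6, 3, 5); releases (2, 3, 0), pool now (8, 6, 5)
  T1: need (7, 6, 3) fits (8, 6, 5); releases (0, 3, 1), pool now (8, 9, 6)
  T9: need (1, 1, 6) fits (8, 9, 6); releases (0, 1, 1), pool now (8, 10, 7)


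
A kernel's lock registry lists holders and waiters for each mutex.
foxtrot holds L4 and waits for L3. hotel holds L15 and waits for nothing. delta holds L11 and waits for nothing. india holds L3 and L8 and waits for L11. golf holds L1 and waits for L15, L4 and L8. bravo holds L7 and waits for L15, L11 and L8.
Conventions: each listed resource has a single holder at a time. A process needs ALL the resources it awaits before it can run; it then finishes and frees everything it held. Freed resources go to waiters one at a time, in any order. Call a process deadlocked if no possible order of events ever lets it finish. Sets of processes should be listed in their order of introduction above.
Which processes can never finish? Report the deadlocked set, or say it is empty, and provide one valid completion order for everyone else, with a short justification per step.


No process is deadlocked.
Key observation: every chain of waits terminates; starting from the processes that wait on nothing, all the rest unlock in turn.
A valid finishing order for the others: hotel, delta, india, foxtrot, golf, bravo.
Check, step by step:
  hotel waits on nothing -> runs at once and releases L15
  delta waits on nothing -> runs at once and releases L11
  india waits on L11 — all released -> runs and releases L3 and L8
  foxtrot waits on L3 — all released -> runs and releases L4
  golf waits on L15, L4 and L8 — all released -> runs and releases L1
  bravo waits on L15, L11 and L8 — all released -> runs and releases L7


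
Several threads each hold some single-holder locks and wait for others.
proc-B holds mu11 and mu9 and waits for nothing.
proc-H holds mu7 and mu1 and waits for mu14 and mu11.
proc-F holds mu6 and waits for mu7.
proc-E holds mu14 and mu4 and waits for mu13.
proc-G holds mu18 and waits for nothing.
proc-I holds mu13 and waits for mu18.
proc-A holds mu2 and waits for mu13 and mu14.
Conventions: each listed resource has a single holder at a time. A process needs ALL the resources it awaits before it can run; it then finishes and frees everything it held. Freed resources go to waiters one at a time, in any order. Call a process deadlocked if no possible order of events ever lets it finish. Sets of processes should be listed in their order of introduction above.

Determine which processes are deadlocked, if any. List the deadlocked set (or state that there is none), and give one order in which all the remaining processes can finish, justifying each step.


Nothing here is deadlocked.
Key observation: no waiting chain loops back on itself — every chain ends at a process that waits on nothing, so everyone eventually runs.
A valid finishing order for the others: proc-G, proc-I, proc-E, proc-B, proc-H, proc-F, proc-A.
Verifying each step:
  run proc-G (it waits on nothing); releases mu18
  proc-I waits on mu18 — all released -> runs and releases mu13
  proc-E waits on mu13 — all released -> runs and releases mu14 and mu4
  run proc-B (it waits on nothing); releases mu11 and mu9
  proc-H waits on mu14 and mu11 — all released -> runs and releases mu7 and mu1
  proc-F waits on mu7 — all released -> runs and releases mu6
  proc-A waits on mu13 and mu14 — all released -> runs and releases mu2


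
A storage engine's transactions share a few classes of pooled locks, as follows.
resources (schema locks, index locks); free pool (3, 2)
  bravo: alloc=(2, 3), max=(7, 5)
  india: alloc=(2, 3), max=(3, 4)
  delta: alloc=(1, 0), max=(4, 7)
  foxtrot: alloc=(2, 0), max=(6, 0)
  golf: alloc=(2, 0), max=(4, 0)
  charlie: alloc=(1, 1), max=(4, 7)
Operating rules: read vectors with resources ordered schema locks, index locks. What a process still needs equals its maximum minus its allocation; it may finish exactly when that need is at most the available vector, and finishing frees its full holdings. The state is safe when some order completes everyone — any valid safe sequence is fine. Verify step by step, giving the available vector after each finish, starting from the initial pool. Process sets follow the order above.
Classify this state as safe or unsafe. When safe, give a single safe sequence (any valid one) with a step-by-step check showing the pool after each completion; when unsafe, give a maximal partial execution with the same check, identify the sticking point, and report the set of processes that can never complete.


SAFE, for example via the order golf, india, bravo, charlie, delta, foxtrot.
Key observation: the order never hits an exact fit; golf is the first step at the minimum slack of 1 on its requested resources ((2, 0), (3, 2) free).
Walking it through:
  pool = (3, 2)
  run golf (needs (2, 0), free (3, 2)); after release of (2, 0) the pool is (5, 2)
  run india (needs (1, 1), free (5, 2)); after release of (2, 3) the pool is (7, 5)
  run bravo (needs (5, 2), free (7, 5)); after release of (2, 3) the pool is (9, 8)
  run charlie (needs (3, 6), free (9, 8)); after release of (1, 1) the pool is (10, 9)
  run delta (needs (3, 7), free (10, 9)); after release of (1, 0) the pool is (11, 9)
  run foxtrot (needs (4, 0), free (11, 9)); after release of (2, 0) the pool is (13, 9)


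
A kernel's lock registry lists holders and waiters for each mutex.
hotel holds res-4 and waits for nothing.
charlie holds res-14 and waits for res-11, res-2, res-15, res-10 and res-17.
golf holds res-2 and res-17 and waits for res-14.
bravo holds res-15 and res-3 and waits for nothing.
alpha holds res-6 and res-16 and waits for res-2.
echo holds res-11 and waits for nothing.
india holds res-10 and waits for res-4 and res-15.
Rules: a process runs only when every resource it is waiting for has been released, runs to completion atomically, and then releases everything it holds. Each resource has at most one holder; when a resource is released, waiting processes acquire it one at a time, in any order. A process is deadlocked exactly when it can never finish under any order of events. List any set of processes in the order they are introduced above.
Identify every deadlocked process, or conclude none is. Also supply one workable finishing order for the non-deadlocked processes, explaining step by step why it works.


Deadlocked set: charlie, golf and alpha.
Key observation: nobody on the ring charlie -> golf -> charlie can start until another member finishes, which never happens; alpha waits into the deadlock from upstream.
The rest can finish in the order bravo, hotel, echo, india.
Check, step by step:
  run bravo (it waits on nothing); releases res-15 and res-3
  run hotel (it waits on nothing); releases res-4
  run echo (it waits on nothing); releases res-11
  india waits on res-4 and res-15 — all released -> runs and releases res-10


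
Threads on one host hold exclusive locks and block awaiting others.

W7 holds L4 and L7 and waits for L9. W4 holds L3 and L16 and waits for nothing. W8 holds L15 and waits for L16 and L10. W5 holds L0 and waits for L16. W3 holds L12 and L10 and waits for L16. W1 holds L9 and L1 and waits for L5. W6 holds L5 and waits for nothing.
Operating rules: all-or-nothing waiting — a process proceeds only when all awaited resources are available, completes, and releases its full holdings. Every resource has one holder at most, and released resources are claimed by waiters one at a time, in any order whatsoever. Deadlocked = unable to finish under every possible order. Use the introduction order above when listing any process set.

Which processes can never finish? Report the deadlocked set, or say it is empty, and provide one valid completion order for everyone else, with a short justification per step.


The deadlocked set is empty.
Key observation: the wait relation is loop-free; peeling off processes with no waits unwinds the whole state.
One completion order for the rest: W4, W6, W3, W5, W1, W7, W8.
Check, step by step:
  W4: no waits; runs immediately, freeing L3 and L16
  W6: no waits; runs immediately, freeing L5
  run W3 (all its waits — L16 — are resolved); releases L12 and L10
  run W5 (all its waits — L16 — are resolved); releases L0
  run W1 (all its waits — L5 — are resolved); releases L9 and L1
  run W7 (all its waits — L9 — are resolved); releases L4 and L7
  run W8 (all its waits — L16 and L10 — are resolved); releases L15


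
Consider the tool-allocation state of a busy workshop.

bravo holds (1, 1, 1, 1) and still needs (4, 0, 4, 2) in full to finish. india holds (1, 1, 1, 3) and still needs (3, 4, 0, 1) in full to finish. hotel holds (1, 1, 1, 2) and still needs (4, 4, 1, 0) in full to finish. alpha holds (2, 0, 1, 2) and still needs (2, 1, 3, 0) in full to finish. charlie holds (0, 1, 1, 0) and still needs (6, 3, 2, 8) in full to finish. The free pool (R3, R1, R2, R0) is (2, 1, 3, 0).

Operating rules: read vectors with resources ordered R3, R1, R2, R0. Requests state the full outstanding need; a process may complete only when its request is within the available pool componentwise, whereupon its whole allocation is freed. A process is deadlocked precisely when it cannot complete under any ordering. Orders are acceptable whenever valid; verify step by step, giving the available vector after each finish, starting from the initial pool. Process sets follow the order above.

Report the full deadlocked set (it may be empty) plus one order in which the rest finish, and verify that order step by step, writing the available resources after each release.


The deadlocked set is india, hotel and charlie.
Key observation: even finishing alpha, bravo leaves just (5, 2, 5, 3) free — too little R1 for any of the remaining processes.
A valid finishing order for the others: alpha, bravo. Check, step by step:
  pool = (2, 1, 3, 0)
  alpha: need (2, 1, 3, 0) fits (2, 1, 3, 0); releases (2, 0, 1, 2), pool now (4, 1, 4, 2)
  bravo: need (4, 0, 4, 2) fits (4, 1, 4, 2); releases (1, 1, 1, 1), pool now (5, 2, 5, 3)
The blocked processes can never fit:
  india cannot run: need (3, 4, 0, 1) vs free (5, 2, 5, 3) (insufficient R1)
  hotel cannot run: need (4, 4, 1, 0) vs free (5, 2, 5, 3) (insufficient R1)
  charlie cannot run: need (6, 3, 2, 8) vs free (5, 2, 5, 3) (insufficient R3, R1 and R0)


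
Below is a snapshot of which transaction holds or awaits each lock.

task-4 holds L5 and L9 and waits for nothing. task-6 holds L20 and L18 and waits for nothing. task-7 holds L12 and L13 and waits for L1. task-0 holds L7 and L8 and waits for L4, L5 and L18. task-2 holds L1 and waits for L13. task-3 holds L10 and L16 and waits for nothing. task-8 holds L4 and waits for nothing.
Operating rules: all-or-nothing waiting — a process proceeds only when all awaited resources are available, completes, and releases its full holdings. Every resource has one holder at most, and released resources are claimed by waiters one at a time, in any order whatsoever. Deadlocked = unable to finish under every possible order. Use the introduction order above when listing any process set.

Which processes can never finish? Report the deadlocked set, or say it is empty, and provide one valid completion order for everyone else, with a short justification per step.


Deadlocked: task-7 and task-2.
Key observation: along task-7 -> task-2 -> task-7, each member waits on what the next one holds — a deadlock; no other process is dragged down with it.
A valid finishing order for the others: task-3, task-4, task-6, task-8, task-0.
Check, step by step:
  task-3: no waits; runs immediately, freeing L10 and L16
  task-4: no waits; runs immediately, freeing L5 and L9
  task-6: no waits; runs immediately, freeing L20 and L18
  task-8: no waits; runs immediately, freeing L4
  task-0 waits on L4, L5 and L18 — all released -> runs and releases L7 and L8


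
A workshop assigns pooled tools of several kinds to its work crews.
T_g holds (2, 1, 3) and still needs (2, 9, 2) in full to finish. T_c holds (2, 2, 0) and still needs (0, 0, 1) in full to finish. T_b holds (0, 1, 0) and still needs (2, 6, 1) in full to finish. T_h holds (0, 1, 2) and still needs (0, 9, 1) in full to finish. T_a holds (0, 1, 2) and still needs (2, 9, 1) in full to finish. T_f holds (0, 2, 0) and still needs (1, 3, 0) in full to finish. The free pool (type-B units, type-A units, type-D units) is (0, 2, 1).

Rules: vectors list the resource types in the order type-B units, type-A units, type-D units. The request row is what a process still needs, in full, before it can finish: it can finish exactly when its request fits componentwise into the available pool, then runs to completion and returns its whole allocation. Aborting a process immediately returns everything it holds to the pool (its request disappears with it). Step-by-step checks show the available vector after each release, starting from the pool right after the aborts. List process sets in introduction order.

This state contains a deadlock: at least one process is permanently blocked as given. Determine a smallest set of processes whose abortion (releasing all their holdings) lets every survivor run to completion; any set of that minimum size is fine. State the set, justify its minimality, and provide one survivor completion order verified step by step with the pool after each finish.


The answer: abort T_g and T_h.
Key observation: T_a could never have finished before the abort; with (2, 2, 5) returned by T_g and T_h, it fits at step 4.
Why nothing smaller works — every single abort fails: T_g alone leaves T_h blocked (short on type-A units); T_c alone leaves T_g blocked (short on type-A units and type-D units); T_b alone leaves T_g blocked (short on type-A units and type-D units); T_h alone leaves T_g blocked (short on type-A units); T_a alone leaves T_g blocked (short on type-A units); T_f alone leaves T_g blocked (short on type-A units and type-D units).
The survivors complete as T_f, T_c, T_b, T_a. Check, step by step (starting from the post-abort pool):
  pool = (2, 4, 6)
  run T_f (needs (1, 3, 0), free (2, 4, 6)); after release of (0, 2, 0) the pool is (2, 6, 6)
  run T_c (needs (0, 0, 1), free (2, 6, 6)); after release of (2, 2, 0) the pool is (4, 8, 6)
  run T_b (needs (2, 6, 1), free (4, 8, 6)); after release of (0, 1, 0) the pool is (4, 9, 6)
  run T_a (needs (2, 9, 1), free (4, 9, 6)); after release of (0, 1, 2) the pool is (4, 10, 8)


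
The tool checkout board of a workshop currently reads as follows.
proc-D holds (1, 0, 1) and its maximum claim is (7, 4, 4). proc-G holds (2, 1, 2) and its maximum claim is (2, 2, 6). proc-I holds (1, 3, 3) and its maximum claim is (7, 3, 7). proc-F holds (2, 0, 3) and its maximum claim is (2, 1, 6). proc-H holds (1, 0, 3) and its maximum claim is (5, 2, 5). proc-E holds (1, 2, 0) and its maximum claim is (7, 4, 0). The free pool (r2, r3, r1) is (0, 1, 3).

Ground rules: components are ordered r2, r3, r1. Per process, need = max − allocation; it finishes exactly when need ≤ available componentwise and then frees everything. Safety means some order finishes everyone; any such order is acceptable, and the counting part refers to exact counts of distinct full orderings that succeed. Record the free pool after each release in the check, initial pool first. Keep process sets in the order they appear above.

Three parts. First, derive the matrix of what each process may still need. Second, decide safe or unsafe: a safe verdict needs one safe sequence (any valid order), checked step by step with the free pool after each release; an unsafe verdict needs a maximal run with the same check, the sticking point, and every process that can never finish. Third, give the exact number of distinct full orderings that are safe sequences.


(1) Need matrix, components ordered r2, r3, r1:
  proc-D: (6, 4, 3)
  proc-G: (0, 1, 4)
  proc-I: (6, 0, 4)
  proc-F: (0, 1, 3)
  proc-H: (4, 2, 2)
  proc-E: (6, 2, 0)
(2) The state is UNSAFE.
Key observation: the wall is r2: completing proc-F, proc-G, proc-H brings the pool only to (5, 2, 11), and all the rest need more.
A maximal execution: proc-F, proc-G, proc-H — then nothing else fits. Check, step by step:
  pool = (0, 1, 3)
  proc-F needs (0, 1, 3) <= (0, 1, 3) -> finishes; pool += (2, 0, 3) = (2, 1, 6)
  proc-G needs (0, 1, 4) <= (2, 1, 6) -> finishes; pool += (2, 1, 2) = (4, 2, 8)
  proc-H needs (4, 2, 2) <= (4, 2, 8) -> finishes; pool += (1, 0, 3) = (5, 2, 11)
  proc-D cannot run: need (6, 4, 3) vs free (5, 2, 11) (insufficient r2 and r3)
  proc-I cannot run: need (6, 0, 4) vs free (5, 2, 11) (insufficient r2)
  proc-E cannot run: need (6, 2, 0) vs free (5, 2, 11) (insufficient r2)
Processes that can never finish: proc-D, proc-I and proc-E.
(3) Exactly 0 of the possible complete orderings are safe sequences.


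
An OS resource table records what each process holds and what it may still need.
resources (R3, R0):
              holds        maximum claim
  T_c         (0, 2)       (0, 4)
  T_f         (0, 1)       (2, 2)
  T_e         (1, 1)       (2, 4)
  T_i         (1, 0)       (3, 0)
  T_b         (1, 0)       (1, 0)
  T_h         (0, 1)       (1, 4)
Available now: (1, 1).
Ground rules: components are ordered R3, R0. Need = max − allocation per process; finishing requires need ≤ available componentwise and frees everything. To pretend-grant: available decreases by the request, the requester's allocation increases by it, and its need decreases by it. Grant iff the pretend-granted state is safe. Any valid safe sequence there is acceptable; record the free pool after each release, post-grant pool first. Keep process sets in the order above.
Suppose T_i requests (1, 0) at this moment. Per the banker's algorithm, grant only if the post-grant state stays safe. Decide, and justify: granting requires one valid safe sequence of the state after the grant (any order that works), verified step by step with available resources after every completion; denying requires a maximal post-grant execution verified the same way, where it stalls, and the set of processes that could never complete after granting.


GRANT. The post-grant state is safe; one safe sequence: T_b, T_i, T_f, T_c, T_h, T_e.
Key observation: even at the reduced pool (0, 1), T_b fits immediately, so safety survives the grant.
Step-by-step check of the post-grant state:
  pool = (0, 1)
  run T_b (needs (0, 0), free (0, 1)); after release of (1, 0) the pool is (1, 1)
  run T_i (needs (1, 0), free (1, 1)); after release of (2, 0) the pool is (3, 1)
  run T_f (needs (2, 1), free (3, 1)); after release of (0, 1) the pool is (3, 2)
  run T_c (needs (0, 2), free (3, 2)); after release of (0, 2) the pool is (3, 4)
  run T_h (needs (1, 3), free (3, 4)); after release of (0, 1) the pool is (3, 5)
  run T_e (needs (1, 3), free (3, 5)); after release of (1, 1) the pool is (4, 6)


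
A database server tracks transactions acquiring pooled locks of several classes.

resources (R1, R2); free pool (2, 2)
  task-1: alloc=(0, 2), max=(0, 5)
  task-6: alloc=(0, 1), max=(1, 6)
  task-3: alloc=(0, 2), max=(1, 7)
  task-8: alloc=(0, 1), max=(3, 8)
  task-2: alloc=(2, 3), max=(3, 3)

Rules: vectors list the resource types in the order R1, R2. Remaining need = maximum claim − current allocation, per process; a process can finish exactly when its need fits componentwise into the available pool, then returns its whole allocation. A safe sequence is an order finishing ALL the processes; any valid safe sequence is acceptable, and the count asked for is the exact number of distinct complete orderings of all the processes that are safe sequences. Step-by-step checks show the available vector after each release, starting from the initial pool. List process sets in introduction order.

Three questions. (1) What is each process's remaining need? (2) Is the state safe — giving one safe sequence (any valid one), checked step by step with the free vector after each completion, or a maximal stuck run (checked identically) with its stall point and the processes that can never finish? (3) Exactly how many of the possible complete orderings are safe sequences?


(1) Remaining need (order R1, R2):
  task-1: (0, 3)
  task-6: (1, 5)
  task-3: (1, 5)
  task-8: (3, 7)
  task-2: (1, 0)
(2) The state is SAFE; one workable sequence: task-2, task-1, task-3, task-8, task-6.
Key observation: every step clears its requested resources with room to spare; the minimum clearance is 1, first at task-2 — (1, 0) vs (2, 2) free.
Check, step by step:
  pool = (2, 2)
  task-2 needs (1, 0) <= (2, 2) -> finishes; pool += (2, 3) = (4, 5)
  task-1 needs (0, 3) <= (4, 5) -> finishes; pool += (0, 2) = (4, 7)
  task-3 needs (1, 5) <= (4, 7) -> finishes; pool += (0, 2) = (4, 9)
  task-8 needs (3, 7) <= (4, 9) -> finishes; pool += (0, 1) = (4, 10)
  task-6 needs (1, 5) <= (4, 10) -> finishes; pool += (0, 1) = (4, 11)
(3) Exactly 16 of the possible complete orderings are safe sequences.


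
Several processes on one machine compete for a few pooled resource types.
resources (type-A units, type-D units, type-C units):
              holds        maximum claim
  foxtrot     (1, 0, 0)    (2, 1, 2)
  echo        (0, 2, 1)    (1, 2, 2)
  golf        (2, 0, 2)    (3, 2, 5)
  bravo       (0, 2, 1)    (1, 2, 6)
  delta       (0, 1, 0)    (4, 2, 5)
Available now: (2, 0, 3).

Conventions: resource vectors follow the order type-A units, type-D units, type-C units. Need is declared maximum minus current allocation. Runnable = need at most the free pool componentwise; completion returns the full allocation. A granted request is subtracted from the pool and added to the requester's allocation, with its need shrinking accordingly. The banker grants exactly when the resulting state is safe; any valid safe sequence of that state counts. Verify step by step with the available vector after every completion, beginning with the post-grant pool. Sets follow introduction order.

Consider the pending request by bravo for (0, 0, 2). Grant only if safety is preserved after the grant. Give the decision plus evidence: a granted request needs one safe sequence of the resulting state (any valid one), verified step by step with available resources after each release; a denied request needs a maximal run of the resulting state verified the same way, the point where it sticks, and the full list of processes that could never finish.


DENY: after the grant no complete ordering would exist.
Key observation: echo, foxtrot can finish, but then (3, 2, 2) is all there is, and the blocked group's type-C units demands exceed it.
On the post-grant state, echo, foxtrot is a maximal run — nothing extends it. Check, step by step:
  pool = (2, 0, 1)
  echo needs (1, 0, 1) <= (2, 0, 1) -> finishes; pool += (0, 2, 1) = (2, 2, 2)
  foxtrot needs (1, 1, 2) <= (2, 2, 2) -> finishes; pool += (1, 0, 0) = (3, 2, 2)
  blocked: golf wants (1, 2, 3), pool (3, 2, 2) — not enough type-C units
  blocked: bravo wants (1, 0, 3), pool (3, 2, 2) — not enough type-C units
  blocked: delta wants (4, 1, 5), pool (3, 2, 2) — not enough type-A units and type-C units
Had the request been granted, golf, bravo and delta could never finish.


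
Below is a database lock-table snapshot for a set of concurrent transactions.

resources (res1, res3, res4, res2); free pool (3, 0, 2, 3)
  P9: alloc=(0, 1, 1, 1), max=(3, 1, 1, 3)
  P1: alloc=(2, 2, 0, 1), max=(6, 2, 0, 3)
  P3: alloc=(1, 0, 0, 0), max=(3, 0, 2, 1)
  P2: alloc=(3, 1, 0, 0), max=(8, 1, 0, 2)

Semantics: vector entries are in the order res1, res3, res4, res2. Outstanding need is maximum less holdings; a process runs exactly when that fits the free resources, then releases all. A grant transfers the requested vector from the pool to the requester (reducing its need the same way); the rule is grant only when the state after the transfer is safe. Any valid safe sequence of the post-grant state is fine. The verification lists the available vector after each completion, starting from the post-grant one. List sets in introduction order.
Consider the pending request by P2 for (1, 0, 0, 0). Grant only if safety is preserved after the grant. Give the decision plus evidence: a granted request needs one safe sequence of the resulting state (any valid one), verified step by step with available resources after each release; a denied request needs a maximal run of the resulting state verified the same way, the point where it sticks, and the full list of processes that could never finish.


DENY: after the grant no complete ordering would exist.
Key observation: res1 is the bottleneck — with P3, P9 done the pool holds (3, 1, 3, 4), short of every remaining need.
On the post-grant state, P3, P9 is a maximal run — nothing extends it. Step-by-step check:
  pool = (2, 0, 2, 3)
  P3 needs (2, 0, 2, 1) <= (2, 0, 2, 3) -> finishes; pool += (1, 0, 0, 0) = (3, 0, 2, 3)
  P9 needs (3, 0, 0, 2) <= (3, 0, 2, 3) -> finishes; pool += (0, 1, 1, 1) = (3, 1, 3, 4)
  blocked: P1 wants (4, 0, 0, 2), pool (3, 1, 3, 4) — not enough res1
  blocked: P2 wants (4, 0, 0, 2), pool (3, 1, 3, 4) — not enough res1
Post-grant, the permanently blocked set is P1 and P2.


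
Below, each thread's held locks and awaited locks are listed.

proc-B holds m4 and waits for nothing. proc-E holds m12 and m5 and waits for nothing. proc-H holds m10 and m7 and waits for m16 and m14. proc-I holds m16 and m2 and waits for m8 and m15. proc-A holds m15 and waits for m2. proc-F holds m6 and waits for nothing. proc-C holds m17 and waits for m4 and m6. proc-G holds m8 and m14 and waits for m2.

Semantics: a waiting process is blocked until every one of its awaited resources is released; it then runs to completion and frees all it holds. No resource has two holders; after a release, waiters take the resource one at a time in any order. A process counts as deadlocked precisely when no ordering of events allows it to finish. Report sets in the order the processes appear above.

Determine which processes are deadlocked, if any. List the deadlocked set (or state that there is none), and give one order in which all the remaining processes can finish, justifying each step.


Deadlocked: proc-H, proc-I, proc-A and proc-G.
Key observation: nobody on the ring proc-I -> proc-A -> proc-I can start until another member finishes, which never happens; proc-G is caught in further circular waits and proc-H waits into the deadlock from upstream.
The rest can finish in the order proc-B, proc-F, proc-C, proc-E.
Check, step by step:
  proc-B waits on nothing -> runs at once and releases m4
  proc-F waits on nothing -> runs at once and releases m6
  proc-C waits on m4 and m6 — all released -> runs and releases m17
  proc-E waits on nothing -> runs at once and releases m12 and m5


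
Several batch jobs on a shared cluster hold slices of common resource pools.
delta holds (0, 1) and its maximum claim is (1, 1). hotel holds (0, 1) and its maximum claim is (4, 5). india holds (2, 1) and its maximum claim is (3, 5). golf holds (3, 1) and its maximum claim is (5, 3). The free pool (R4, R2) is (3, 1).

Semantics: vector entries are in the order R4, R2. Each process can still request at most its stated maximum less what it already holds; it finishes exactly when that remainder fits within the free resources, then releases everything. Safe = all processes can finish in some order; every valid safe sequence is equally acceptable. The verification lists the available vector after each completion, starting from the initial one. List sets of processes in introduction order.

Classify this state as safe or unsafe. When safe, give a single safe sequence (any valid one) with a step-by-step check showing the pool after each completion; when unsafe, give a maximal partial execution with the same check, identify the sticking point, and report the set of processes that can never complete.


UNSAFE.
Key observation: delta, golf can finish, but then (6, 3) is all there is, and the blocked group's R2 demands exceed it.
The run delta, golf cannot be extended any further. Step-by-step check:
  pool = (3, 1)
  run delta (needs (1, 0), free (3, 1)); after release of (0, 1) the pool is (3, 2)
  run golf (needs (2, 2), free (3, 2)); after release of (3, 1) the pool is (6, 3)
  hotel cannot run: need (4, 4) vs free (6, 3) (insufficient R2)
  india cannot run: need (1, 4) vs free (6, 3) (insufficient R2)
Never able to finish: hotel and india.
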